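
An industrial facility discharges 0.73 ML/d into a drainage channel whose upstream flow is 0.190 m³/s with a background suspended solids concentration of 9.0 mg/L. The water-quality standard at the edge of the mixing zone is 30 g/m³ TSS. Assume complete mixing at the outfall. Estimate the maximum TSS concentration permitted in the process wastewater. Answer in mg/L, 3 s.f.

502 mg/L

0.73 ML/d = 0.008449 m³/s.
Mass balance: 30·0.1984 = 0.008449·Cₑ + 0.19·9.
Cₑ = (5.953 − 1.71) / 0.008449 = 502.2 mg/L.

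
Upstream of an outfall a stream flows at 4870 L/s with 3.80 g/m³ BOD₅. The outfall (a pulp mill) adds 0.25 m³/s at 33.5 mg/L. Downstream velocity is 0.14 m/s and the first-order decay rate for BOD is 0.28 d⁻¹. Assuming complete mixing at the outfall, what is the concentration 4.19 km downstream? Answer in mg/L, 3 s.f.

4870 L/s = 4.87 m³/s.
After complete mixing, C₀ = (0.25·33.5 + 4.87·3.8) / 5.12 = 5.25 mg/L.
Travel time t = 4190 m / 0.14 m/s = 2.993e+04 s = 0.3464 d.
C = 5.25·exp(−0.28·0.3464) = 5.25·0.9076 = 4.765 mg/L.

4.76 mg/L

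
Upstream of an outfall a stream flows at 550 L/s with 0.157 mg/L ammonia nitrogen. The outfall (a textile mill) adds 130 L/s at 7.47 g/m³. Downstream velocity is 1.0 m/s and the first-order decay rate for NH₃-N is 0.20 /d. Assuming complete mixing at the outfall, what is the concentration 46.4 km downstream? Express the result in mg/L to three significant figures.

1.40 mg/L

130 L/s = 0.13 m³/s.
550 L/s = 0.55 m³/s.
After complete mixing, C₀ = (0.13·7.47 + 0.55·0.157) / 0.68 = 1.555 mg/L.
Travel time t = 4.64e+04 m / 1.0 m/s = 4.64e+04 s = 0.537 d.
C = 1.555·exp(−0.20·0.537) = 1.555·0.8982 = 1.397 mg/L.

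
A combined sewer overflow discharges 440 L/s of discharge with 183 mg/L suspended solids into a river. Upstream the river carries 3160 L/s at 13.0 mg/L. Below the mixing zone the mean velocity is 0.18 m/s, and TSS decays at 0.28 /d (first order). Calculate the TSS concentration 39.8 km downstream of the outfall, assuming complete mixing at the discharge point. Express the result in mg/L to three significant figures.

16.5 mg/L

440 L/s = 0.44 m³/s.
3160 L/s = 3.16 m³/s.
After complete mixing, C₀ = (0.44·183 + 3.16·13) / 3.6 = 33.78 mg/L.
Travel time t = 3.98e+04 m / 0.18 m/s = 2.211e+05 s = 2.559 d.
C = 33.78·exp(−0.28·2.559) = 33.78·0.4884 = 16.5 mg/L.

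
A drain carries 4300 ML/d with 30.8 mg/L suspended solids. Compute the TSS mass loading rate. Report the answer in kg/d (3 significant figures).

4300 ML/d = 49.77 m³/s.
Mass flux = Q·C = 49.77 m³/s × 30.8 g/m³ = 1533 g/s.
= 1533 g/s × 86.4 = 1.324e+05 kg/d.

132000 kg/d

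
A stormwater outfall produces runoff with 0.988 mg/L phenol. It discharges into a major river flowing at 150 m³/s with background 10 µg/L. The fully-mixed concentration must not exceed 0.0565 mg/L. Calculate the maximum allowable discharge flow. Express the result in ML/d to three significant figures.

647 ML/d

10 µg/L = 0.01 mg/L.
Mass balance at complete mixing: C_std·(Q_w + Q_r) = Q_w·C_e + Q_r·C_b.
Rearranging, Q_w = Q_r·(C_std − C_b)/(C_e − C_std) = 150·(0.0565 − 0.01) / (0.988 − 0.0565) = 7.488 m³/s.
= 647 ML/d.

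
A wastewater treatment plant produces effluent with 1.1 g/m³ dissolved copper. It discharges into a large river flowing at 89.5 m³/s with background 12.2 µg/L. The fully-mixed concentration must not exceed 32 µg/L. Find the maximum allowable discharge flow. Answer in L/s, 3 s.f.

1660 L/s

12.2 µg/L = 0.0122 mg/L.
32 µg/L = 0.032 mg/L.
Mass balance at complete mixing: C_std·(Q_w + Q_r) = Q_w·C_e + Q_r·C_b.
Rearranging, Q_w = Q_r·(C_std − C_b)/(C_e − C_std) = 89.5·(0.032 − 0.0122) / (1.1 − 0.032) = 1.659 m³/s.
= 1659 L/s.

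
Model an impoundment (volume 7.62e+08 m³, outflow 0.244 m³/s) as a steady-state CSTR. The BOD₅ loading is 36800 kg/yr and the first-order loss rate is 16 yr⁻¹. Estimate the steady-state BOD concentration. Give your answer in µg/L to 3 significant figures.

3.02 µg/L

Outflow Q = 0.244 m³/s × 3.156e+07 s/yr = 7.7e+06 m³/yr.
Steady-state CSTR mass balance: W = Q·C + k·V·C, so C = W/(Q + kV).
Q + kV = 7.7e+06 + 16·7.62e+08 = 1.22e+10 m³/yr.
C = 36800/1.22e+10 = 3.016e-06 kg/m³ = 0.003016 mg/L = 3.016 µg/L.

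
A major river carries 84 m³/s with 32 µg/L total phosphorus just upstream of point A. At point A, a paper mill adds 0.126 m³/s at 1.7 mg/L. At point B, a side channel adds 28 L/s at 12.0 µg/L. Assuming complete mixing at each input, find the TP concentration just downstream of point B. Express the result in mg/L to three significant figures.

0.0345 mg/L

32 µg/L = 0.032 mg/L.
After input A: C = (84·0.032 + 0.126·1.7) / 84.13 = 0.0345 mg/L.
28 L/s = 0.028 m³/s.
12.0 µg/L = 0.012 mg/L.
After input B: C = (84.13·0.0345 + 0.028·0.012) / 84.15 = 0.03449 mg/L.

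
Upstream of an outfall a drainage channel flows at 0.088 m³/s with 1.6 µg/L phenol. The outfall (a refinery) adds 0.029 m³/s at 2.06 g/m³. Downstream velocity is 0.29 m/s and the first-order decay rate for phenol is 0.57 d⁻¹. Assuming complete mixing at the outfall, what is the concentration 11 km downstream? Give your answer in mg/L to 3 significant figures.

1.6 µg/L = 0.0016 mg/L.
After complete mixing, C₀ = (0.029·2.06 + 0.088·0.0016) / 0.117 = 0.5118 mg/L.
Travel time t = 1.1e+04 m / 0.29 m/s = 3.793e+04 s = 0.439 d.
C = 0.5118·exp(−0.57·0.439) = 0.5118·0.7786 = 0.3985 mg/L.

0.398 mg/L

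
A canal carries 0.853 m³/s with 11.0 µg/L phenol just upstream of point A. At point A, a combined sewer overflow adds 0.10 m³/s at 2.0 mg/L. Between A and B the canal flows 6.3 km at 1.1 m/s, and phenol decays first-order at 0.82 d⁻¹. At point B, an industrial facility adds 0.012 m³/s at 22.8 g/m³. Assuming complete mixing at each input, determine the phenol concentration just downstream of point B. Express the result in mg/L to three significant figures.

11.0 µg/L = 0.011 mg/L.
After input A: C = (0.853·0.011 + 0.1·2) / 0.953 = 0.2197 mg/L.
Over the 6.3 km reach to input B (t = 5727 s = 0.06629 d), decay gives C = 0.2197·exp(−0.82·0.06629) = 0.2081 mg/L.
After input B: C = (0.953·0.2081 + 0.012·22.8) / 0.965 = 0.489 mg/L.

0.489 mg/L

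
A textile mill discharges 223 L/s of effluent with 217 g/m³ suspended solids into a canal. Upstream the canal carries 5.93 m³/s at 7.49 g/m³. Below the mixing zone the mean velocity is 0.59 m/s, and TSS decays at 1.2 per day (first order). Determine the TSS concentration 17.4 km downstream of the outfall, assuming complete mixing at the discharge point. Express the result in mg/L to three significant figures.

223 L/s = 0.223 m³/s.
After complete mixing, C₀ = (0.223·217 + 5.93·7.49) / 6.153 = 15.08 mg/L.
Travel time t = 1.74e+04 m / 0.59 m/s = 2.949e+04 s = 0.3413 d.
C = 15.08·exp(−1.2·0.3413) = 15.08·0.6639 = 10.01 mg/L.

10.0 mg/L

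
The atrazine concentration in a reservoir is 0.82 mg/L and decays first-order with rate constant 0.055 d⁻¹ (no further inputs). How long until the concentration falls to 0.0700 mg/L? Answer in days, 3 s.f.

t = ln(C₀/C)/k = ln(0.82/0.0700)/0.055 = 2.461/0.055 = 44.74 d.

44.7 d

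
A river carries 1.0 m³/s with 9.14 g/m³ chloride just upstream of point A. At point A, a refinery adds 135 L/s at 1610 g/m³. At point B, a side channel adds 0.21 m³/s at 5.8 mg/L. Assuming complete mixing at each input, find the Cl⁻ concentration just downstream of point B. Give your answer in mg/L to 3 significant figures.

169 mg/L

135 L/s = 0.135 m³/s.
After input A: C = (1·9.14 + 0.135·1610) / 1.135 = 199.6 mg/L.
After input B: C = (1.135·199.6 + 0.21·5.8) / 1.345 = 169.3 mg/L.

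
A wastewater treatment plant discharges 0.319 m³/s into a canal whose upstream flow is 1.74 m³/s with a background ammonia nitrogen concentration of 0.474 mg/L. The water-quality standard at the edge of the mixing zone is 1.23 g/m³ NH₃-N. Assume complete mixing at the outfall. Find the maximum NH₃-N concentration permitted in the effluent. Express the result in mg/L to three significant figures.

Mass balance: 1.23·2.059 = 0.319·Cₑ + 1.74·0.474.
Cₑ = (2.533 − 0.8248) / 0.319 = 5.354 mg/L.

5.35 mg/L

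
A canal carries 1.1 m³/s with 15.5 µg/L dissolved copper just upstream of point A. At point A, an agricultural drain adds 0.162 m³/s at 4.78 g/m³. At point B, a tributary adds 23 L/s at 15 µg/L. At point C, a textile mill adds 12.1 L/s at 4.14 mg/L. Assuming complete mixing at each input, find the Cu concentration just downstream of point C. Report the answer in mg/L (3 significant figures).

0.649 mg/L

15.5 µg/L = 0.0155 mg/L.
After input A: C = (1.1·0.0155 + 0.162·4.78) / 1.262 = 0.6271 mg/L.
23 L/s = 0.023 m³/s.
15 µg/L = 0.015 mg/L.
After input B: C = (1.262·0.6271 + 0.023·0.015) / 1.285 = 0.6162 mg/L.
12.1 L/s = 0.0121 m³/s.
After input C: C = (1.285·0.6162 + 0.0121·4.14) / 1.297 = 0.649 mg/L.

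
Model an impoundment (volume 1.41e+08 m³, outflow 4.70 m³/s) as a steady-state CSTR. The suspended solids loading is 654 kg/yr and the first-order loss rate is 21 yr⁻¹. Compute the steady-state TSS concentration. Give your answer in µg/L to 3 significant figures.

0.210 µg/L

Outflow Q = 4.70 m³/s × 3.156e+07 s/yr = 1.483e+08 m³/yr.
Steady-state CSTR mass balance: W = Q·C + k·V·C, so C = W/(Q + kV).
Q + kV = 1.483e+08 + 21·1.41e+08 = 3.109e+09 m³/yr.
C = 654/3.109e+09 = 2.103e-07 kg/m³ = 0.0002103 mg/L = 0.2103 µg/L.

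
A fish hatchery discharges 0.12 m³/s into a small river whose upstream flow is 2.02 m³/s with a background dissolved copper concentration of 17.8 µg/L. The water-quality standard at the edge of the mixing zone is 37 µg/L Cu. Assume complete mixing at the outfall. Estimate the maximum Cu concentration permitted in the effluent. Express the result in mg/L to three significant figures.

0.360 mg/L

17.8 µg/L = 0.0178 mg/L.
37 µg/L = 0.037 mg/L.
Mass balance: 0.037·2.14 = 0.12·Cₑ + 2.02·0.0178.
Cₑ = (0.07918 − 0.03596) / 0.12 = 0.3602 mg/L.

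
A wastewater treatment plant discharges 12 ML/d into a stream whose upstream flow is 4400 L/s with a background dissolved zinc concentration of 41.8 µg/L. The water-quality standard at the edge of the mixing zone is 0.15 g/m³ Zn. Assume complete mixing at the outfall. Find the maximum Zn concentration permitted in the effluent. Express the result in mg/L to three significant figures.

3.58 mg/L

12 ML/d = 0.1389 m³/s.
4400 L/s = 4.4 m³/s.
41.8 µg/L = 0.0418 mg/L.
Mass balance: 0.15·4.539 = 0.1389·Cₑ + 4.4·0.0418.
Cₑ = (0.6808 − 0.1839) / 0.1389 = 3.578 mg/L.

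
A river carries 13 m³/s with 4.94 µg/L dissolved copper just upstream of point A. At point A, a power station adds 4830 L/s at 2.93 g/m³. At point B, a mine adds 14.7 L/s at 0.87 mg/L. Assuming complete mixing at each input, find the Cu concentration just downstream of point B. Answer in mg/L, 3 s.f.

4.94 µg/L = 0.00494 mg/L.
4830 L/s = 4.83 m³/s.
After input A: C = (13·0.00494 + 4.83·2.93) / 17.83 = 0.7973 mg/L.
14.7 L/s = 0.0147 m³/s.
After input B: C = (17.83·0.7973 + 0.0147·0.87) / 17.84 = 0.7974 mg/L.

0.797 mg/L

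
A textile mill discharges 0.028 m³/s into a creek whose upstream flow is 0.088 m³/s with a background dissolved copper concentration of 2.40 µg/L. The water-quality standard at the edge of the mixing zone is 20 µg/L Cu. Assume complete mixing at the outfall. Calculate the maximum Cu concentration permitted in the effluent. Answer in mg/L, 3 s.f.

2.40 µg/L = 0.0024 mg/L.
20 µg/L = 0.02 mg/L.
Mass balance: 0.02·0.116 = 0.028·Cₑ + 0.088·0.0024.
Cₑ = (0.00232 − 0.0002112) / 0.028 = 0.07531 mg/L.

0.0753 mg/L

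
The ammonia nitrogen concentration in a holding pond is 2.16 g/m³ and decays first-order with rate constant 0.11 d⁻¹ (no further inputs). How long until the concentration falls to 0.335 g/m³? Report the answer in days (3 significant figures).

16.9 d

t = ln(C₀/C)/k = ln(2.16/0.335)/0.11 = 1.864/0.11 = 16.94 d.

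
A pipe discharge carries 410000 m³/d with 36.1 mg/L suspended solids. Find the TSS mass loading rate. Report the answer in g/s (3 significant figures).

410000 m³/d = 4.745 m³/s.
Mass flux = Q·C = 4.745 m³/s × 36.1 g/m³ = 171.3 g/s.

171 g/s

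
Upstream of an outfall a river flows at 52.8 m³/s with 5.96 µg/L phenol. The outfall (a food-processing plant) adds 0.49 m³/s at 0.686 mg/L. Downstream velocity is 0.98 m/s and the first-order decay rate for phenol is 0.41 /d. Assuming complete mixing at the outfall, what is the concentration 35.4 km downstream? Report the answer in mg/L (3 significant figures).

0.0103 mg/L

5.96 µg/L = 0.00596 mg/L.
After complete mixing, C₀ = (0.49·0.686 + 52.8·0.00596) / 53.29 = 0.01221 mg/L.
Travel time t = 3.54e+04 m / 0.98 m/s = 3.612e+04 s = 0.4181 d.
C = 0.01221·exp(−0.41·0.4181) = 0.01221·0.8425 = 0.01029 mg/L.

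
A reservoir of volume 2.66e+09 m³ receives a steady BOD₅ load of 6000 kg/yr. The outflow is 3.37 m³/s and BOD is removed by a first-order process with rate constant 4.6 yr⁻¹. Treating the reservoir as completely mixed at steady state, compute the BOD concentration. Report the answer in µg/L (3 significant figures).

0.486 µg/L

Outflow Q = 3.37 m³/s × 3.156e+07 s/yr = 1.063e+08 m³/yr.
Steady-state CSTR mass balance: W = Q·C + k·V·C, so C = W/(Q + kV).
Q + kV = 1.063e+08 + 4.6·2.66e+09 = 1.234e+10 m³/yr.
C = 6000/1.234e+10 = 4.861e-07 kg/m³ = 0.0004861 mg/L = 0.4861 µg/L.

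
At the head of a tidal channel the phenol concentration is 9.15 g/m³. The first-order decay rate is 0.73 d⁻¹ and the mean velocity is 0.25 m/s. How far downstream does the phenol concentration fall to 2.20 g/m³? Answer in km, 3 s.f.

42.2 km

From C = C₀·e^(−kt), t = ln(C₀/C)/k = ln(9.15/2.20)/0.73 = 1.425/0.73 = 1.952 d.
Distance = v·t = 0.25 m/s × 1.687e+05 s = 4.217e+04 m = 42.17 km.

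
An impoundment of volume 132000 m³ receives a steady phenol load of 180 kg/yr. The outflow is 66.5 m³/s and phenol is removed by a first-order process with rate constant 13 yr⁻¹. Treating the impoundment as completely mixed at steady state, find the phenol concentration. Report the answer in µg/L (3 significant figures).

Outflow Q = 66.5 m³/s × 3.156e+07 s/yr = 2.099e+09 m³/yr.
Steady-state CSTR mass balance: W = Q·C + k·V·C, so C = W/(Q + kV).
Q + kV = 2.099e+09 + 13·132000 = 2.1e+09 m³/yr.
C = 180/2.1e+09 = 8.57e-08 kg/m³ = 8.57e-05 mg/L = 0.0857 µg/L.

0.0857 µg/L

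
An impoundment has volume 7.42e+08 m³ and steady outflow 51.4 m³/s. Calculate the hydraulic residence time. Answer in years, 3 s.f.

0.457 yr

Q = 51.4 m³/s × 3.156e+07 s/yr = 1.622e+09 m³/yr.
Hydraulic residence time τ = V/Q = 7.42e+08/1.622e+09 = 0.4574 yr.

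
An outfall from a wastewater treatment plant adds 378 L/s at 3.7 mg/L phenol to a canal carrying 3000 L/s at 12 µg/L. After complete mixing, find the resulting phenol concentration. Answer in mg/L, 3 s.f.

0.425 mg/L

378 L/s = 0.378 m³/s.
3000 L/s = 3 m³/s.
12 µg/L = 0.012 mg/L.
Conservation of mass across the mixing zone: C = (0.378·3.7 + 3·0.012) / (0.378 + 3) = 1.435/3.378 = 0.4247 mg/L.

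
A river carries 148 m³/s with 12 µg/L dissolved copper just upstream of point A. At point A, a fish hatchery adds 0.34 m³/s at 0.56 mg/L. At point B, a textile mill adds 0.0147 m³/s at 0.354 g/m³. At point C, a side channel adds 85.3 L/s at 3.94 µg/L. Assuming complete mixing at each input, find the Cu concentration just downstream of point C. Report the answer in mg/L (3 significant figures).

0.0133 mg/L

12 µg/L = 0.012 mg/L.
After input A: C = (148·0.012 + 0.34·0.56) / 148.3 = 0.01326 mg/L.
After input B: C = (148.3·0.01326 + 0.0147·0.354) / 148.4 = 0.01329 mg/L.
85.3 L/s = 0.0853 m³/s.
3.94 µg/L = 0.00394 mg/L.
After input C: C = (148.4·0.01329 + 0.0853·0.00394) / 148.4 = 0.01328 mg/L.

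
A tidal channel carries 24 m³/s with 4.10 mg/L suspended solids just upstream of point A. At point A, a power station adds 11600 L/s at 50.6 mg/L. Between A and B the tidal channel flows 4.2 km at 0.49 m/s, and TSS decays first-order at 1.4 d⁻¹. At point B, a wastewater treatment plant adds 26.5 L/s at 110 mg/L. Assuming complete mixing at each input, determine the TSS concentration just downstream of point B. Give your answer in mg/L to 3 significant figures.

11600 L/s = 11.6 m³/s.
After input A: C = (24·4.1 + 11.6·50.6) / 35.6 = 19.25 mg/L.
Over the 4.2 km reach to input B (t = 8571 s = 0.09921 d), decay gives C = 19.25·exp(−1.4·0.09921) = 16.76 mg/L.
26.5 L/s = 0.0265 m³/s.
After input B: C = (35.6·16.76 + 0.0265·110) / 35.63 = 16.82 mg/L.

16.8 mg/L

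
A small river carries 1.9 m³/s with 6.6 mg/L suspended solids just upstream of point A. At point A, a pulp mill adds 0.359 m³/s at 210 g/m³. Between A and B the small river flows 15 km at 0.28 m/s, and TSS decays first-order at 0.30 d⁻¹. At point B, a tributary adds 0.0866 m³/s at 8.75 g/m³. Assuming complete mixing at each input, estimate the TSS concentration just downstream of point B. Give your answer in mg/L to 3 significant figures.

After input A: C = (1.9·6.6 + 0.359·210) / 2.259 = 38.92 mg/L.
Over the 15 km reach to input B (t = 5.357e+04 s = 0.62 d), decay gives C = 38.92·exp(−0.30·0.62) = 32.32 mg/L.
After input B: C = (2.259·32.32 + 0.0866·8.75) / 2.346 = 31.45 mg/L.

31.4 mg/L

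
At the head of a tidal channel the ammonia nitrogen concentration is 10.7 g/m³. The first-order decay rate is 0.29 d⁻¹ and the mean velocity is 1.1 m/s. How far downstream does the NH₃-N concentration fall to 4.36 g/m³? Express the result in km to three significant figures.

294 km

From C = C₀·e^(−kt), t = ln(C₀/C)/k = ln(10.7/4.36)/0.29 = 0.8978/0.29 = 3.096 d.
Distance = v·t = 1.1 m/s × 2.675e+05 s = 2.942e+05 m = 294.2 km.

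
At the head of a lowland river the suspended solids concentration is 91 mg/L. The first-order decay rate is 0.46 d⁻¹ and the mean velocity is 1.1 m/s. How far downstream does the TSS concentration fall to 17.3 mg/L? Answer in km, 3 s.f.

343 km

From C = C₀·e^(−kt), t = ln(C₀/C)/k = ln(91/17.3)/0.46 = 1.66/0.46 = 3.609 d.
Distance = v·t = 1.1 m/s × 3.118e+05 s = 3.43e+05 m = 343 km.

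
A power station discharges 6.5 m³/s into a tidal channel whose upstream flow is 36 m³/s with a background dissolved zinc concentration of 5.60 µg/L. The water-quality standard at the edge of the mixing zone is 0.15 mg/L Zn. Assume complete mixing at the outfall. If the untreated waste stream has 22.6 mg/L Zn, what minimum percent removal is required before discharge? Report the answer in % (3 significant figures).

5.60 µg/L = 0.0056 mg/L.
Mass balance: 0.15·42.5 = 6.5·Cₑ + 36·0.0056.
Cₑ = (6.375 − 0.2016) / 6.5 = 0.9498 mg/L.
Required removal = 1 − 0.9498/22.6 = 95.8 %.

95.8 %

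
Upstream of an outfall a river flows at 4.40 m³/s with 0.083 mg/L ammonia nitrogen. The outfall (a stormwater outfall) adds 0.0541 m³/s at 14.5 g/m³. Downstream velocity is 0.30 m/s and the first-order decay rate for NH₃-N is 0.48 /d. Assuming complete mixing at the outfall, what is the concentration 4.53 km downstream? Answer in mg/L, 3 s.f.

After complete mixing, C₀ = (0.0541·14.5 + 4.4·0.083) / 4.454 = 0.2581 mg/L.
Travel time t = 4530 m / 0.30 m/s = 1.51e+04 s = 0.1748 d.
C = 0.2581·exp(−0.48·0.1748) = 0.2581·0.9195 = 0.2373 mg/L.

0.237 mg/L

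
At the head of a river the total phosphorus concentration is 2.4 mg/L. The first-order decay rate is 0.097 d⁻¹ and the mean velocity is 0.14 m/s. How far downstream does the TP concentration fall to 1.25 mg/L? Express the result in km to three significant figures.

From C = C₀·e^(−kt), t = ln(C₀/C)/k = ln(2.4/1.25)/0.097 = 0.6523/0.097 = 6.725 d.
Distance = v·t = 0.14 m/s × 5.81e+05 s = 8.135e+04 m = 81.35 km.

81.3 km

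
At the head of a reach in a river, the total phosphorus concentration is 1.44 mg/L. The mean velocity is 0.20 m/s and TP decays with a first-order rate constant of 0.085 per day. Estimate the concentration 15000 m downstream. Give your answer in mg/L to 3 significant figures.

1.34 mg/L

Travel time t = 15000 m / 0.20 m/s = 1.5e+04/0.20 = 7.5e+04 s = 0.8681 d.
First-order decay: C = 1.44·exp(−0.085·0.8681) = 1.44·0.9289 = 1.338 mg/L.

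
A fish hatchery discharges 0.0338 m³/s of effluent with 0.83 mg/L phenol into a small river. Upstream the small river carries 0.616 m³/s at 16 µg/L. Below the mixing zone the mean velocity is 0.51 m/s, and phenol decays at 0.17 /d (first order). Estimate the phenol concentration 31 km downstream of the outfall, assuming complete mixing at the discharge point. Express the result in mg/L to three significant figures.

16 µg/L = 0.016 mg/L.
After complete mixing, C₀ = (0.0338·0.83 + 0.616·0.016) / 0.6498 = 0.05834 mg/L.
Travel time t = 3.1e+04 m / 0.51 m/s = 6.078e+04 s = 0.7035 d.
C = 0.05834·exp(−0.17·0.7035) = 0.05834·0.8873 = 0.05176 mg/L.

0.0518 mg/L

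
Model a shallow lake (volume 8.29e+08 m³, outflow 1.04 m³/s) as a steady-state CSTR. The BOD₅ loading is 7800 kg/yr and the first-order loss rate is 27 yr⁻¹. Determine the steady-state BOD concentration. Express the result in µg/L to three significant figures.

0.348 µg/L

Outflow Q = 1.04 m³/s × 3.156e+07 s/yr = 3.282e+07 m³/yr.
Steady-state CSTR mass balance: W = Q·C + k·V·C, so C = W/(Q + kV).
Q + kV = 3.282e+07 + 27·8.29e+08 = 2.242e+10 m³/yr.
C = 7800/2.242e+10 = 3.48e-07 kg/m³ = 0.000348 mg/L = 0.348 µg/L.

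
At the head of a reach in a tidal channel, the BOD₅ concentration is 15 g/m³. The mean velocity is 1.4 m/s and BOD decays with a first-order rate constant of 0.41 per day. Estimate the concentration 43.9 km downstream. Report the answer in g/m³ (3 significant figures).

Travel time t = 43.9 km / 1.4 m/s = 4.39e+04/1.4 = 3.136e+04 s = 0.3629 d.
First-order decay: C = 15·exp(−0.41·0.3629) = 15·0.8617 = 12.93 g/m³.

12.9 g/m³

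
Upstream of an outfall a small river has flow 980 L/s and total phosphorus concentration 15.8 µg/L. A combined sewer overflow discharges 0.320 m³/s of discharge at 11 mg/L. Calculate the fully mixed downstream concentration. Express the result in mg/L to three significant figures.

2.72 mg/L

980 L/s = 0.98 m³/s.
15.8 µg/L = 0.0158 mg/L.
By mass balance at complete mixing, C = (0.32·11 + 0.98·0.0158) / (0.32 + 0.98) = 3.535/1.3 = 2.72 mg/L.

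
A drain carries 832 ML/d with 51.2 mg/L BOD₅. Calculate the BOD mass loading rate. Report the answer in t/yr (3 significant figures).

832 ML/d = 9.63 m³/s.
Mass flux = Q·C = 9.63 m³/s × 51.2 g/m³ = 493 g/s.
= 493 g/s × 31.56 = 1.556e+04 t/yr.

15600 t/yr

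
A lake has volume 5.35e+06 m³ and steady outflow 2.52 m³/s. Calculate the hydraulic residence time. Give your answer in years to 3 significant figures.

Q = 2.52 m³/s × 3.156e+07 s/yr = 7.953e+07 m³/yr.
Hydraulic residence time τ = V/Q = 5.35e+06/7.953e+07 = 0.06727 yr.

0.0673 yr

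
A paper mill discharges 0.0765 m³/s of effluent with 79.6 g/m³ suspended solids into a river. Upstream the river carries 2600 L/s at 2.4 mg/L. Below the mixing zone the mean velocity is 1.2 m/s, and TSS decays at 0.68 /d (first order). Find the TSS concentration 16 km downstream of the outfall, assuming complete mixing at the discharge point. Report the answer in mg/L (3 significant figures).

4.15 mg/L

2600 L/s = 2.6 m³/s.
After complete mixing, C₀ = (0.0765·79.6 + 2.6·2.4) / 2.676 = 4.607 mg/L.
Travel time t = 1.6e+04 m / 1.2 m/s = 1.333e+04 s = 0.1543 d.
C = 4.607·exp(−0.68·0.1543) = 4.607·0.9004 = 4.148 mg/L.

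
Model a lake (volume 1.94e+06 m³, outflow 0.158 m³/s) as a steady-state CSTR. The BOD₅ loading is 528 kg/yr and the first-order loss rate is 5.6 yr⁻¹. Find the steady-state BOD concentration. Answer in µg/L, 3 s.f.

33.3 µg/L

Outflow Q = 0.158 m³/s × 3.156e+07 s/yr = 4.986e+06 m³/yr.
Steady-state CSTR mass balance: W = Q·C + k·V·C, so C = W/(Q + kV).
Q + kV = 4.986e+06 + 5.6·1.94e+06 = 1.585e+07 m³/yr.
C = 528/1.585e+07 = 3.331e-05 kg/m³ = 0.03331 mg/L = 33.31 µg/L.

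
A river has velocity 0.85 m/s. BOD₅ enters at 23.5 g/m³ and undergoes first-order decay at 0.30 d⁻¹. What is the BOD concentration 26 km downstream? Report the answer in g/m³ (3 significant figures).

Travel time t = 26 km / 0.85 m/s = 2.6e+04/0.85 = 3.059e+04 s = 0.354 d.
First-order decay: C = 23.5·exp(−0.30·0.354) = 23.5·0.8992 = 21.13 g/m³.

21.1 g/m³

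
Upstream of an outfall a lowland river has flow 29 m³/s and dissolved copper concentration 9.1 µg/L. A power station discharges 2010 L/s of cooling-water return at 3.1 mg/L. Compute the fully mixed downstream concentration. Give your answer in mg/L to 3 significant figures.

2010 L/s = 2.01 m³/s.
9.1 µg/L = 0.0091 mg/L.
Conservation of mass across the mixing zone: C = (2.01·3.1 + 29·0.0091) / (2.01 + 29) = 6.495/31.01 = 0.2094 mg/L.

0.209 mg/L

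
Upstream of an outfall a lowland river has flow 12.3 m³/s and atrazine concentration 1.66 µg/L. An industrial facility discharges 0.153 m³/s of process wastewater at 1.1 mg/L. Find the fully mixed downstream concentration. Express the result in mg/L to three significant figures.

1.66 µg/L = 0.00166 mg/L.
Conservation of mass across the mixing zone: C = (0.153·1.1 + 12.3·0.00166) / (0.153 + 12.3) = 0.1887/12.45 = 0.01515 mg/L.

0.0152 mg/L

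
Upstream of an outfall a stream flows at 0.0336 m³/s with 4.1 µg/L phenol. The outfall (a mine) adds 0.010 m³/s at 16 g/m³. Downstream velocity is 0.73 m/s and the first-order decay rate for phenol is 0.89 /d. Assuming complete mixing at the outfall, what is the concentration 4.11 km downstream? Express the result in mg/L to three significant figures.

4.1 µg/L = 0.0041 mg/L.
After complete mixing, C₀ = (0.01·16 + 0.0336·0.0041) / 0.0436 = 3.673 mg/L.
Travel time t = 4110 m / 0.73 m/s = 5630 s = 0.06516 d.
C = 3.673·exp(−0.89·0.06516) = 3.673·0.9437 = 3.466 mg/L.

3.47 mg/L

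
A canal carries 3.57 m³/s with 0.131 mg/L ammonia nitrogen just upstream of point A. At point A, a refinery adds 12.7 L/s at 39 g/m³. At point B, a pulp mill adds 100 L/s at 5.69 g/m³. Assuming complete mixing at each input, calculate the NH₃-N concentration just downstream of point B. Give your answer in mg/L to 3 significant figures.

0.416 mg/L

12.7 L/s = 0.0127 m³/s.
After input A: C = (3.57·0.131 + 0.0127·39) / 3.583 = 0.2688 mg/L.
100 L/s = 0.1 m³/s.
After input B: C = (3.583·0.2688 + 0.1·5.69) / 3.683 = 0.416 mg/L.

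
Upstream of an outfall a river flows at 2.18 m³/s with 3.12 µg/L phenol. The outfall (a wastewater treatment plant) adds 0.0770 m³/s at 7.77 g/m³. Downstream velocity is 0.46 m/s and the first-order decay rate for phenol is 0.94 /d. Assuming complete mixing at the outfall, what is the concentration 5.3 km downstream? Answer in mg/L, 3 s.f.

3.12 µg/L = 0.00312 mg/L.
After complete mixing, C₀ = (0.077·7.77 + 2.18·0.00312) / 2.257 = 0.2681 mg/L.
Travel time t = 5300 m / 0.46 m/s = 1.152e+04 s = 0.1334 d.
C = 0.2681·exp(−0.94·0.1334) = 0.2681·0.8822 = 0.2365 mg/L.

0.237 mg/L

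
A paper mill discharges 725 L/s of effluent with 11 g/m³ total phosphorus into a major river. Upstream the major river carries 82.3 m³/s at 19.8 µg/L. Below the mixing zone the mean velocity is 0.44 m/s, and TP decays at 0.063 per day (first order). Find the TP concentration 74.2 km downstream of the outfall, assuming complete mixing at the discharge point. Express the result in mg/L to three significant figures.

725 L/s = 0.725 m³/s.
19.8 µg/L = 0.0198 mg/L.
After complete mixing, C₀ = (0.725·11 + 82.3·0.0198) / 83.02 = 0.1157 mg/L.
Travel time t = 7.42e+04 m / 0.44 m/s = 1.686e+05 s = 1.952 d.
C = 0.1157·exp(−0.063·1.952) = 0.1157·0.8843 = 0.1023 mg/L.

0.102 mg/L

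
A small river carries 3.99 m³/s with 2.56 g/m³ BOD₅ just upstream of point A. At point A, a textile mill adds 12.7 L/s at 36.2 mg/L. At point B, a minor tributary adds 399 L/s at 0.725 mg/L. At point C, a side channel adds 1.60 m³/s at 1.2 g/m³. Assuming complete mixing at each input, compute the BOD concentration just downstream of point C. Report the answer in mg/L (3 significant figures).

2.15 mg/L

12.7 L/s = 0.0127 m³/s.
After input A: C = (3.99·2.56 + 0.0127·36.2) / 4.003 = 2.667 mg/L.
399 L/s = 0.399 m³/s.
After input B: C = (4.003·2.667 + 0.399·0.725) / 4.402 = 2.491 mg/L.
After input C: C = (4.402·2.491 + 1.6·1.2) / 6.002 = 2.147 mg/L.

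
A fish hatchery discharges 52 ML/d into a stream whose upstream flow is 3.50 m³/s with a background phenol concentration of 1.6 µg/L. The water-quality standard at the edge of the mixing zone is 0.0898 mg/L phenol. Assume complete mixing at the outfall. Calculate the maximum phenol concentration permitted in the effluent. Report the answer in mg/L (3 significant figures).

0.603 mg/L

52 ML/d = 0.6019 m³/s.
1.6 µg/L = 0.0016 mg/L.
Mass balance: 0.0898·4.102 = 0.6019·Cₑ + 3.5·0.0016.
Cₑ = (0.3683 − 0.0056) / 0.6019 = 0.6027 mg/L.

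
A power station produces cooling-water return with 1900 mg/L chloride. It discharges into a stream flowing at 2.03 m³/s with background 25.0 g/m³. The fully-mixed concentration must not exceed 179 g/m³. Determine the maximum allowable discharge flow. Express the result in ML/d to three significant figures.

Mass balance at complete mixing: C_std·(Q_w + Q_r) = Q_w·C_e + Q_r·C_b.
Rearranging, Q_w = Q_r·(C_std − C_b)/(C_e − C_std) = 2.03·(179 − 25) / (1900 − 179) = 0.1817 m³/s.
= 15.69 ML/d.

15.7 ML/d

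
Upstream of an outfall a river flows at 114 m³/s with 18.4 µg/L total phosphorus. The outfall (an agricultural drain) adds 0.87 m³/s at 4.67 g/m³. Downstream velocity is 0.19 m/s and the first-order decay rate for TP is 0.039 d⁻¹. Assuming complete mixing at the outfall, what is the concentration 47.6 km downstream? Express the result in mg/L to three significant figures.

0.0479 mg/L

18.4 µg/L = 0.0184 mg/L.
After complete mixing, C₀ = (0.87·4.67 + 114·0.0184) / 114.9 = 0.05363 mg/L.
Travel time t = 4.76e+04 m / 0.19 m/s = 2.505e+05 s = 2.9 d.
C = 0.05363·exp(−0.039·2.9) = 0.05363·0.8931 = 0.0479 mg/L.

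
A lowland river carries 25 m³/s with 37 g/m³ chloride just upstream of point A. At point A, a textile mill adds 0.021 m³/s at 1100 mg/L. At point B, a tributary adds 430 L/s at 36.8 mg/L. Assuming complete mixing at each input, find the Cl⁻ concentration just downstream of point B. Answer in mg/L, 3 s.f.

After input A: C = (25·37 + 0.021·1100) / 25.02 = 37.89 mg/L.
430 L/s = 0.43 m³/s.
After input B: C = (25.02·37.89 + 0.43·36.8) / 25.45 = 37.87 mg/L.

37.9 mg/L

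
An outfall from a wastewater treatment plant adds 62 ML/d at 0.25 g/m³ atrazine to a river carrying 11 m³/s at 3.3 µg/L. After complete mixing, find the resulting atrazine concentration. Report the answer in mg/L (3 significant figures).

0.0184 mg/L

62 ML/d = 0.7176 m³/s.
3.3 µg/L = 0.0033 mg/L.
Flow-weighted mixing gives C = (0.7176·0.25 + 11·0.0033) / (0.7176 + 11) = 0.2157/11.72 = 0.01841 mg/L.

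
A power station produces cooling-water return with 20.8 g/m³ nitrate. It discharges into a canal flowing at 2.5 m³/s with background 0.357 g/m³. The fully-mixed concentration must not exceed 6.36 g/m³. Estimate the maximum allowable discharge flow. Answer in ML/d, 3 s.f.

89.8 ML/d

Mass balance at complete mixing: C_std·(Q_w + Q_r) = Q_w·C_e + Q_r·C_b.
Rearranging, Q_w = Q_r·(C_std − C_b)/(C_e − C_std) = 2.5·(6.36 − 0.357) / (20.8 − 6.36) = 1.039 m³/s.
= 89.8 ML/d.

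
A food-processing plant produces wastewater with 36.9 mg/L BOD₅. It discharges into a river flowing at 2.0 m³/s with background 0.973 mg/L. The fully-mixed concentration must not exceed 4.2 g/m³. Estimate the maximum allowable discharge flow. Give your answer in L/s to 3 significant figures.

Mass balance at complete mixing: C_std·(Q_w + Q_r) = Q_w·C_e + Q_r·C_b.
Rearranging, Q_w = Q_r·(C_std − C_b)/(C_e − C_std) = 2.0·(4.2 − 0.973) / (36.9 − 4.2) = 0.1974 m³/s.
= 197.4 L/s.

197 L/s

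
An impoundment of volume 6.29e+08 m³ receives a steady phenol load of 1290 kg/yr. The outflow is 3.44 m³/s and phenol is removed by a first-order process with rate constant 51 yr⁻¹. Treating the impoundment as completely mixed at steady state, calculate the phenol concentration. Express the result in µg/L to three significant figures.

0.0401 µg/L

Outflow Q = 3.44 m³/s × 3.156e+07 s/yr = 1.086e+08 m³/yr.
Steady-state CSTR mass balance: W = Q·C + k·V·C, so C = W/(Q + kV).
Q + kV = 1.086e+08 + 51·6.29e+08 = 3.219e+10 m³/yr.
C = 1290/3.219e+10 = 4.008e-08 kg/m³ = 4.008e-05 mg/L = 0.04008 µg/L.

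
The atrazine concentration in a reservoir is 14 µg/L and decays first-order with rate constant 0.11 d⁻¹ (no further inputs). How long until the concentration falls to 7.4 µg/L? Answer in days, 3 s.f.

t = ln(C₀/C)/k = ln(14/7.4)/0.11 = 0.6376/0.11 = 5.796 d.

5.80 d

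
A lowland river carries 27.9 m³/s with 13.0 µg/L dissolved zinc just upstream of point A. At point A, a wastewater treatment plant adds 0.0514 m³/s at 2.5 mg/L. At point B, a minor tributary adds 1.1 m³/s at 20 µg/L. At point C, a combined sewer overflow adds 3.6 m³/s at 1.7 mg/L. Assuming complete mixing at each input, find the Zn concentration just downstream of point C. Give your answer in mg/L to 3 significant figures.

13.0 µg/L = 0.013 mg/L.
After input A: C = (27.9·0.013 + 0.0514·2.5) / 27.95 = 0.01757 mg/L.
20 µg/L = 0.02 mg/L.
After input B: C = (27.95·0.01757 + 1.1·0.02) / 29.05 = 0.01767 mg/L.
After input C: C = (29.05·0.01767 + 3.6·1.7) / 32.65 = 0.2032 mg/L.

0.203 mg/L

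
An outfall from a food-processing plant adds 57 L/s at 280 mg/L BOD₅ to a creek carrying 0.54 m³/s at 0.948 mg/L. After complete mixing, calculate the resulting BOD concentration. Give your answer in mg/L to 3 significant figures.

27.6 mg/L

57 L/s = 0.057 m³/s.
Conservation of mass across the mixing zone: C = (0.057·280 + 0.54·0.948) / (0.057 + 0.54) = 16.47/0.597 = 27.59 mg/L.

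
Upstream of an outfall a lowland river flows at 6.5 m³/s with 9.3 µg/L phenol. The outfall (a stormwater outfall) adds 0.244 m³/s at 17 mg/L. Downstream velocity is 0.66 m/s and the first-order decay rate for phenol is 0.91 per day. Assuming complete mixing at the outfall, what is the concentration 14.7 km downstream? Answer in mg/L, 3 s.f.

9.3 µg/L = 0.0093 mg/L.
After complete mixing, C₀ = (0.244·17 + 6.5·0.0093) / 6.744 = 0.624 mg/L.
Travel time t = 1.47e+04 m / 0.66 m/s = 2.227e+04 s = 0.2578 d.
C = 0.624·exp(−0.91·0.2578) = 0.624·0.7909 = 0.4935 mg/L.

0.494 mg/L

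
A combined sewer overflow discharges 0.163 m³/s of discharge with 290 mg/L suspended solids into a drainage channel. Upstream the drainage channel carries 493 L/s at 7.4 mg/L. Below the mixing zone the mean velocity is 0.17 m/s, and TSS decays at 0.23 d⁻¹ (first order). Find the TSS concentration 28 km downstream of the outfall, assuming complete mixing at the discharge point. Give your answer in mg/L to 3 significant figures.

493 L/s = 0.493 m³/s.
After complete mixing, C₀ = (0.163·290 + 0.493·7.4) / 0.656 = 77.62 mg/L.
Travel time t = 2.8e+04 m / 0.17 m/s = 1.647e+05 s = 1.906 d.
C = 77.62·exp(−0.23·1.906) = 77.62·0.645 = 50.07 mg/L.

50.1 mg/L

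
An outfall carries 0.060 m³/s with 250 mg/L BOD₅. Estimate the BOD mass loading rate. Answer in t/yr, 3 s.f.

Mass flux = Q·C = 0.06 m³/s × 250 g/m³ = 15 g/s.
= 15 g/s × 31.56 = 473.4 t/yr.

473 t/yr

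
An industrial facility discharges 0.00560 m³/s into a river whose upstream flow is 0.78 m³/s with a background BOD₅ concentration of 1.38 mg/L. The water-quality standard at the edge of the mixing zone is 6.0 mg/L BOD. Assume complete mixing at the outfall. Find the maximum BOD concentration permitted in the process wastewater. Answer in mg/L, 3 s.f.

Mass balance: 6·0.7856 = 0.0056·Cₑ + 0.78·1.38.
Cₑ = (4.714 − 1.076) / 0.0056 = 649.5 mg/L.

650 mg/L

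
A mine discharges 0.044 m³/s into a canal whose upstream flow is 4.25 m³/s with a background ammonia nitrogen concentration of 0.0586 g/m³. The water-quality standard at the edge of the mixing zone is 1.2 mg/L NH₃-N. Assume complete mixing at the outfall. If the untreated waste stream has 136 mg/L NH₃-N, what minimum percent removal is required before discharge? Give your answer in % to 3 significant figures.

Mass balance: 1.2·4.294 = 0.044·Cₑ + 4.25·0.0586.
Cₑ = (5.153 − 0.249) / 0.044 = 111.4 mg/L.
Required removal = 1 − 111.4/136 = 18.05 %.

18.1 %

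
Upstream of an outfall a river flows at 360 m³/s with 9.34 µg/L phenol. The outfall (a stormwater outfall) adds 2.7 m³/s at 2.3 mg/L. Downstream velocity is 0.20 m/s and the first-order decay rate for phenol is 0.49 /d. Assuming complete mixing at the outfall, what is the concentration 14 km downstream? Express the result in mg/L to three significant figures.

9.34 µg/L = 0.00934 mg/L.
After complete mixing, C₀ = (2.7·2.3 + 360·0.00934) / 362.7 = 0.02639 mg/L.
Travel time t = 1.4e+04 m / 0.20 m/s = 7e+04 s = 0.8102 d.
C = 0.02639·exp(−0.49·0.8102) = 0.02639·0.6723 = 0.01774 mg/L.

0.0177 mg/L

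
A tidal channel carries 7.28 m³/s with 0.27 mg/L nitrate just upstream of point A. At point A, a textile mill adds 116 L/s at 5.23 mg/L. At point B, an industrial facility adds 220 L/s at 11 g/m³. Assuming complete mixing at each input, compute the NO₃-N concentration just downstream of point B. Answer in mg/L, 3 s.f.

0.655 mg/L

116 L/s = 0.116 m³/s.
After input A: C = (7.28·0.27 + 0.116·5.23) / 7.396 = 0.3478 mg/L.
220 L/s = 0.22 m³/s.
After input B: C = (7.396·0.3478 + 0.22·11) / 7.616 = 0.6555 mg/L.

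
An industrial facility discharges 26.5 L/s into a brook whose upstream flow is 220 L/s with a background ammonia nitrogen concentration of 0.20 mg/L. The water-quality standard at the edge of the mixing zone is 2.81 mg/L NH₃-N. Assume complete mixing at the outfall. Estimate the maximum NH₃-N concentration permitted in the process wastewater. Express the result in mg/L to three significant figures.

24.5 mg/L

26.5 L/s = 0.0265 m³/s.
220 L/s = 0.22 m³/s.
Mass balance: 2.81·0.2465 = 0.0265·Cₑ + 0.22·0.2.
Cₑ = (0.6927 − 0.044) / 0.0265 = 24.48 mg/L.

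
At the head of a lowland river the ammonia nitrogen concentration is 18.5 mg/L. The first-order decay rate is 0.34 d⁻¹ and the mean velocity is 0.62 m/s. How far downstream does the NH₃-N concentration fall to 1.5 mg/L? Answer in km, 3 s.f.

396 km

From C = C₀·e^(−kt), t = ln(C₀/C)/k = ln(18.5/1.5)/0.34 = 2.512/0.34 = 7.389 d.
Distance = v·t = 0.62 m/s × 6.384e+05 s = 3.958e+05 m = 395.8 km.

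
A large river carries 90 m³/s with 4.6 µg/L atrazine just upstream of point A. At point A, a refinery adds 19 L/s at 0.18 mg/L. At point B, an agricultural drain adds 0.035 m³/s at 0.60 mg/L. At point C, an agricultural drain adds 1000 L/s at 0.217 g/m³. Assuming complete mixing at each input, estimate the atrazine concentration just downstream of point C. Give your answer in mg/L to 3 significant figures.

0.00720 mg/L

4.6 µg/L = 0.0046 mg/L.
19 L/s = 0.019 m³/s.
After input A: C = (90·0.0046 + 0.019·0.18) / 90.02 = 0.004637 mg/L.
After input B: C = (90.02·0.004637 + 0.035·0.6) / 90.05 = 0.004868 mg/L.
1000 L/s = 1 m³/s.
After input C: C = (90.05·0.004868 + 1·0.217) / 91.05 = 0.007198 mg/L.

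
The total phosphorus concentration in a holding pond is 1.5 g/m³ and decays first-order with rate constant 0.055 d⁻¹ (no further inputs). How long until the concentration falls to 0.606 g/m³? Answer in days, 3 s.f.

16.5 d

t = ln(C₀/C)/k = ln(1.5/0.606)/0.055 = 0.9063/0.055 = 16.48 d.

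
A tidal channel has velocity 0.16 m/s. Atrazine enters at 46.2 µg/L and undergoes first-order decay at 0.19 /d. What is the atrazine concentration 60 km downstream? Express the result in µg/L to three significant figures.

Travel time t = 60 km / 0.16 m/s = 6e+04/0.16 = 3.75e+05 s = 4.34 d.
First-order decay: C = 46.2·exp(−0.19·4.34) = 46.2·0.4384 = 20.25 µg/L.

20.3 µg/L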